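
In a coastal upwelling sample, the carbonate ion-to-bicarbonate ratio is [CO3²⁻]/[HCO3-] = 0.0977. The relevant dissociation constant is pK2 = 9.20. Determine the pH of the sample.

From K2 = [H⁺][CO3²⁻]/[HCO3-]:  pH = pK2 + log₁₀([CO3²⁻]/[HCO3-])
log₁₀(0.0977) = -1.010
pH = 9.20 + (-1.010) = 8.19

pH = 8.19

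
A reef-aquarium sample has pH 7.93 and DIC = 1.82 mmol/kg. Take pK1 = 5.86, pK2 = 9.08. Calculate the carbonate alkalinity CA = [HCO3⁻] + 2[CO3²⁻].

CA = 1.93 mmol/kg

CA = [HCO3⁻] + 2[CO3²⁻] = (α₁ + 2α₂)·DIC
At pH 7.93: [H⁺]/K1 = 10^-2.07 = 0.0085114, K2/[H⁺] = 10^-1.15 = 0.070795
α₁ = 1/(1 + 0.0085114 + 0.070795) = 1/1.0793 = 0.9265; α₂ = α₁·K2/[H⁺] = 0.06559
α₁ + 2α₂ = 1.0577
CA = 1.0577 × 1.82 = 1.93 mmol/kg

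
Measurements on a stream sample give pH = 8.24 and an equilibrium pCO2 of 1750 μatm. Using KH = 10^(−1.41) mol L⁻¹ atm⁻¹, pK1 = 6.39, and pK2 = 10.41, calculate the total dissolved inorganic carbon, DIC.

DIC = 4.92 mmol/L

[CO2*] = KH · pCO2 = 10^(−1.41) × 1750×10^-6 = 6.808×10^-5 mol/L
α₀ = 1/(1 + K1/[H⁺] + K1K2/[H⁺]²) = 1/(1 + 10^+1.85 + 10^-0.32) = 0.01384
DIC = [CO2*]/α₀ = 6.808×10^-5 / 0.01384 = 4.92 mmol/L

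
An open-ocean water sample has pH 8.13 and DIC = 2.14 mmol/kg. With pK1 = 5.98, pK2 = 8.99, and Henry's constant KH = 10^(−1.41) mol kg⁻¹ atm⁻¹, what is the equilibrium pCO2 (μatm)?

α₀ = 1 / (1 + K1/[H⁺] + K1K2/[H⁺]²) = 1 / (1 + 10^+2.15 + 10^+1.29)
   = 1 / (1 + 141.25 + 19.498) = 1/161.75 = 0.006182
[CO2*] = α₀ × DIC = 0.006182 × 2.14 = 0.01323 mmol/kg = 13.23 μmol/kg
pCO2 = [CO2*]/KH = 1.323×10^-5 / 3.890×10^-2 = 340 μatm

pCO2 = 340 μatm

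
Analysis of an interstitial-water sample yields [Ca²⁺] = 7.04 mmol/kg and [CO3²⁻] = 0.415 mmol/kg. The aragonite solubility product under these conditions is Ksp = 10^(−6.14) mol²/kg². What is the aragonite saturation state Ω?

Ksp = 10^(−6.14) = 7.244×10^-7
Ω = [Ca²⁺][CO3²⁻]/Ksp = (7.04×10^-3)(0.415×10^-3) / 7.244×10^-7 = 4.03

Ω = 4.03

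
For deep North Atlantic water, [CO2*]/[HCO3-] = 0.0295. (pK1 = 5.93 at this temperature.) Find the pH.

From K1 = [H⁺][HCO3-]/[CO2*]:  pH = pK1 − log₁₀([CO2*]/[HCO3-])
log₁₀(0.0295) = -1.530
pH = 5.93 − (-1.530) = 7.46

pH = 7.46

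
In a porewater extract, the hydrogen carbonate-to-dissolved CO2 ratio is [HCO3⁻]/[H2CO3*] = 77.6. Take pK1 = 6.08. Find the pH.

From K1 = [H⁺][HCO3⁻]/[H2CO3*]:  pH = pK1 + log₁₀([HCO3⁻]/[H2CO3*])
log₁₀(77.6) = +1.890
pH = 6.08 + (+1.890) = 7.97

pH = 7.97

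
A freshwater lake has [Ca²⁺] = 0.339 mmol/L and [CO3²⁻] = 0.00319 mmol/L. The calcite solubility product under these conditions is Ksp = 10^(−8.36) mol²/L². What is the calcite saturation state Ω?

Ω = 0.248

Ksp = 10^(−8.36) = 4.365×10^-9
Ω = [Ca²⁺][CO3²⁻]/Ksp = (0.339×10^-3)(0.00319×10^-3) / 4.365×10^-9 = 0.248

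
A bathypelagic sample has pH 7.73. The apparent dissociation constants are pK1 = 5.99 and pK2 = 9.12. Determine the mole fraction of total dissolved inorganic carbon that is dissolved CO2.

α₀ = 0.0172

α₀ = 1 / (1 + K1/[H⁺] + K1K2/[H⁺]²) = 1 / (1 + 10^+1.74 + 10^+0.35)
   = 1 / (1 + 54.954 + 2.2387) = 1/58.193 = 0.01718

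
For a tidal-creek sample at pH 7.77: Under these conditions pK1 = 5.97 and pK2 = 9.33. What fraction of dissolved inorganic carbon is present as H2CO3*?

α₀ = 0.0152

α₀ = 1 / (1 + K1/[H⁺] + K1K2/[H⁺]²) = 1 / (1 + 10^+1.80 + 10^+0.24)
   = 1 / (1 + 63.096 + 1.7378) = 1/65.834 = 0.01519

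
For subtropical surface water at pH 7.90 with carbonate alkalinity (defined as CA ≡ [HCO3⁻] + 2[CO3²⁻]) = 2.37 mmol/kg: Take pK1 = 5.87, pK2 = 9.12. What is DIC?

DIC = 2.26 mmol/kg

CA = [HCO3⁻] + 2[CO3²⁻] = (α₁ + 2α₂)·DIC
At pH 7.90: [H⁺]/K1 = 10^-2.03 = 0.0093325, K2/[H⁺] = 10^-1.22 = 0.060256
α₁ = 1/(1 + 0.0093325 + 0.060256) = 1/1.0696 = 0.9349; α₂ = α₁·K2/[H⁺] = 0.05634
α₁ + 2α₂ = 1.0476
DIC = CA / (α₁ + 2α₂) = 2.37 / 1.0476 = 2.26 mmol/kg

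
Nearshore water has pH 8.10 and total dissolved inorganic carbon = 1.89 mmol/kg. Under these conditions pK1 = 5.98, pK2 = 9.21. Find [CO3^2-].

[CO3²⁻] = 0.135 mmol/kg

α₂ = 1 / (1 + [H⁺]/K2 + [H⁺]²/(K1K2)) = 1 / (1 + 10^+1.11 + 10^-1.01)
   = 1 / (1 + 12.882 + 0.097724) = 1/13.980 = 0.07153
[CO3²⁻] = α₂ × DIC = 0.07153 × 1.89 = 0.135 mmol/kg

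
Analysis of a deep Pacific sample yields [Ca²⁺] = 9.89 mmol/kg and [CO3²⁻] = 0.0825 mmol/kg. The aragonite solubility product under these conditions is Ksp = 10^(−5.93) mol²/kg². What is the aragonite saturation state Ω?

Ksp = 10^(−5.93) = 1.175×10^-6
Ω = [Ca²⁺][CO3²⁻]/Ksp = (9.89×10^-3)(0.0825×10^-3) / 1.175×10^-6 = 0.694

Ω = 0.694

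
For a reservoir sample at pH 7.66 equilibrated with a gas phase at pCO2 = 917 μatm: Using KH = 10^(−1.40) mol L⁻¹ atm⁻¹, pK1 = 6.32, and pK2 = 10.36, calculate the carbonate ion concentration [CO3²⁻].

[CO2*] = KH · pCO2 = 10^(−1.40) × 917×10^-6 = 3.651×10^-5 mol/L
α₀ = 1/(1 + K1/[H⁺] + K1K2/[H⁺]²) = 1/(1 + 10^+1.34 + 10^-1.36) = 0.04363
DIC = [CO2*]/α₀ = 3.651×10^-5 / 0.04363 = 0.8368 mmol/L
[CO3²⁻] = α₂·DIC; α₂ = 0.001904, so [CO3²⁻] = 0.001904 × 0.8368 = 0.00159 mmol/L = 1.59 μmol/L

[CO3²⁻] = 1.59 μmol/L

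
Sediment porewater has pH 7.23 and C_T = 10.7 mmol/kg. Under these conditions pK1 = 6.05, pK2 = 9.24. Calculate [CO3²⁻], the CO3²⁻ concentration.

α₂ = 1 / (1 + [H⁺]/K2 + [H⁺]²/(K1K2)) = 1 / (1 + 10^+2.01 + 10^+0.83)
   = 1 / (1 + 102.33 + 6.7608) = 1/110.09 = 0.009083
[CO3²⁻] = α₂ × DIC = 0.009083 × 10.7 = 0.0972 mmol/kg

[CO3²⁻] = 0.0972 mmol/kg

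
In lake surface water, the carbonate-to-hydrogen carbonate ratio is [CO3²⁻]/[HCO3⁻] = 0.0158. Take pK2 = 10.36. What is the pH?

From K2 = [H⁺][CO3²⁻]/[HCO3⁻]:  pH = pK2 + log₁₀([CO3²⁻]/[HCO3⁻])
log₁₀(0.0158) = -1.801
pH = 10.36 + (-1.801) = 8.56

pH = 8.56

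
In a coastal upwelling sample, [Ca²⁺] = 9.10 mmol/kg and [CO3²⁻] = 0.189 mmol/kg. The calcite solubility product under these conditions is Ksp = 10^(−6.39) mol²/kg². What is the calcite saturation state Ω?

Ω = 4.22

Ksp = 10^(−6.39) = 4.074×10^-7
Ω = [Ca²⁺][CO3²⁻]/Ksp = (9.10×10^-3)(0.189×10^-3) / 4.074×10^-7 = 4.22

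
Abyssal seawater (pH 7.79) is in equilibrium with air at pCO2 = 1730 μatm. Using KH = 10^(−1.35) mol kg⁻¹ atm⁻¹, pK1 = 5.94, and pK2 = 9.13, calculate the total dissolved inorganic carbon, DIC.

[CO2*] = KH · pCO2 = 10^(−1.35) × 1730×10^-6 = 7.728×10^-5 mol/kg
α₀ = 1/(1 + K1/[H⁺] + K1K2/[H⁺]²) = 1/(1 + 10^+1.85 + 10^+0.51) = 0.01333
DIC = [CO2*]/α₀ = 7.728×10^-5 / 0.01333 = 5.80 mmol/kg

DIC = 5.80 mmol/kg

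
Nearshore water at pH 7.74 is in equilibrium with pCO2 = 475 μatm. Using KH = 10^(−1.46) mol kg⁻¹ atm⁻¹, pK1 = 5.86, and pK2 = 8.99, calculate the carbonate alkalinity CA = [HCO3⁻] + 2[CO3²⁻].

[CO2*] = KH · pCO2 = 10^(−1.46) × 475×10^-6 = 1.647×10^-5 mol/kg
α₀ = 1/(1 + K1/[H⁺] + K1K2/[H⁺]²) = 1/(1 + 10^+1.88 + 10^+0.63) = 0.01233
DIC = [CO2*]/α₀ = 1.647×10^-5 / 0.01233 = 1.336 mmol/kg
CA = (α₁ + 2α₂)·DIC = (0.9351 + 2×0.05258) × 1.336 = 1.39 mmol/kg

CA = 1.39 mmol/kg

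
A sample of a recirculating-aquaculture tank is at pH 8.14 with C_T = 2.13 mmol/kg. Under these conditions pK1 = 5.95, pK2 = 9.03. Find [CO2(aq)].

α₀ = 1 / (1 + K1/[H⁺] + K1K2/[H⁺]²) = 1 / (1 + 10^+2.19 + 10^+1.30)
   = 1 / (1 + 154.88 + 19.953) = 1/175.83 = 0.005687
[CO2*] = α₀ × DIC = 0.005687 × 2.13 = 0.0121 mmol/kg = 12.1 μmol/kg

[CO2*] = 12.1 μmol/kg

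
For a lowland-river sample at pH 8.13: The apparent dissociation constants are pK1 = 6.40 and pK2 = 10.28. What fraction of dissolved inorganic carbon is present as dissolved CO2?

α₀ = 0.0182

α₀ = 1 / (1 + K1/[H⁺] + K1K2/[H⁺]²) = 1 / (1 + 10^+1.73 + 10^-0.42)
   = 1 / (1 + 53.703 + 0.38019) = 1/55.083 = 0.01815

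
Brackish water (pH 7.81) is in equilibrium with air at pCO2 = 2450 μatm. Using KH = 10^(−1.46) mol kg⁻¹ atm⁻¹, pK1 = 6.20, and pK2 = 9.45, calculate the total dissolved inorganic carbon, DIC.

DIC = 3.62 mmol/kg

[CO2*] = KH · pCO2 = 10^(−1.46) × 2450×10^-6 = 8.495×10^-5 mol/kg
α₀ = 1/(1 + K1/[H⁺] + K1K2/[H⁺]²) = 1/(1 + 10^+1.61 + 10^-0.03) = 0.02343
DIC = [CO2*]/α₀ = 8.495×10^-5 / 0.02343 = 3.62 mmol/kg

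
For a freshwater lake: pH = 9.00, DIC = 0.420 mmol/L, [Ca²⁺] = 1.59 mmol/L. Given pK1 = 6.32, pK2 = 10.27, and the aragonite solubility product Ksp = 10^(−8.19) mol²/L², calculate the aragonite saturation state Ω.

Ω = 5.26

α₂ = 1 / (1 + [H⁺]/K2 + [H⁺]²/(K1K2)) = 1 / (1 + 10^+1.27 + 10^-1.41)
   = 1 / (1 + 18.621 + 0.038905) = 1/19.660 = 0.05087
[CO3²⁻] = α₂ × DIC = 0.05087 × 0.420 = 0.02136 mmol/L
Ksp = 10^(−8.19) = 6.457×10^-9
Ω = [Ca²⁺][CO3²⁻]/Ksp = (1.59×10^-3)(2.136×10^-5) / 6.457×10^-9 = 5.26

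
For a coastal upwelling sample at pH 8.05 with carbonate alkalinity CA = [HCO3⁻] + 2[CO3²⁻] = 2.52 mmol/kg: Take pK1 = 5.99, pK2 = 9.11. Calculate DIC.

DIC = 2.35 mmol/kg

CA = [HCO3⁻] + 2[CO3²⁻] = (α₁ + 2α₂)·DIC
At pH 8.05: [H⁺]/K1 = 10^-2.06 = 0.0087096, K2/[H⁺] = 10^-1.06 = 0.087096
α₁ = 1/(1 + 0.0087096 + 0.087096) = 1/1.0958 = 0.9126; α₂ = α₁·K2/[H⁺] = 0.07948
α₁ + 2α₂ = 1.0715
DIC = CA / (α₁ + 2α₂) = 2.52 / 1.0715 = 2.35 mmol/kg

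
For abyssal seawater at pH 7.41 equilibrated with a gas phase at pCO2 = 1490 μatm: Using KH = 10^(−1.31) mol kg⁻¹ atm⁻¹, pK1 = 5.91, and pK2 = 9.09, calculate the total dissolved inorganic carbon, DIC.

DIC = 2.43 mmol/kg

[CO2*] = KH · pCO2 = 10^(−1.31) × 1490×10^-6 = 7.298×10^-5 mol/kg
α₀ = 1/(1 + K1/[H⁺] + K1K2/[H⁺]²) = 1/(1 + 10^+1.50 + 10^-0.18) = 0.03004
DIC = [CO2*]/α₀ = 7.298×10^-5 / 0.03004 = 2.43 mmol/kg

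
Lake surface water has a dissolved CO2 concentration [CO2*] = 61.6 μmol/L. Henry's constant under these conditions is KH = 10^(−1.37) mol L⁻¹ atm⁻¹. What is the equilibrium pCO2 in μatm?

pCO2 = 1440 μatm

KH = 10^(−1.37) = 4.266×10^-2 mol L⁻¹ atm⁻¹
pCO2 = [CO2*]/KH = 61.6×10^-6 / 4.266×10^-2 = 1.44×10^-3 atm = 1440 μatm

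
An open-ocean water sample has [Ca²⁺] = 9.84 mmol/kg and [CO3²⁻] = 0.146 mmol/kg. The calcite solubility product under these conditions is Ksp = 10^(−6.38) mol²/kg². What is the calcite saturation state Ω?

Ksp = 10^(−6.38) = 4.169×10^-7
Ω = [Ca²⁺][CO3²⁻]/Ksp = (9.84×10^-3)(0.146×10^-3) / 4.169×10^-7 = 3.45

Ω = 3.45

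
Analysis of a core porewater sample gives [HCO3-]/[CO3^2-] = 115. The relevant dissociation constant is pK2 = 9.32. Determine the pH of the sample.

From K2 = [H⁺][CO3^2-]/[HCO3-]:  pH = pK2 − log₁₀([HCO3-]/[CO3^2-])
log₁₀(115) = +2.061
pH = 9.32 − (+2.061) = 7.26

pH = 7.26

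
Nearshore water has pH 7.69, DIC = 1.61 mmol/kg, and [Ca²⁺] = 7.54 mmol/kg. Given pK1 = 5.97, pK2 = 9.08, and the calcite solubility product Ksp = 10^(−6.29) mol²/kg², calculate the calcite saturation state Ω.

α₂ = 1 / (1 + [H⁺]/K2 + [H⁺]²/(K1K2)) = 1 / (1 + 10^+1.39 + 10^-0.33)
   = 1 / (1 + 24.547 + 0.46774) = 1/26.015 = 0.03844
[CO3²⁻] = α₂ × DIC = 0.03844 × 1.61 = 0.06189 mmol/kg
Ksp = 10^(−6.29) = 5.129×10^-7
Ω = [Ca²⁺][CO3²⁻]/Ksp = (7.54×10^-3)(6.189×10^-5) / 5.129×10^-7 = 0.910

Ω = 0.910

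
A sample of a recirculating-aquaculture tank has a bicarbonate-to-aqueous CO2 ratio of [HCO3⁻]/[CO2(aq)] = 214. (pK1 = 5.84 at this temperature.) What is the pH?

From K1 = [H⁺][HCO3⁻]/[CO2(aq)]:  pH = pK1 + log₁₀([HCO3⁻]/[CO2(aq)])
log₁₀(214) = +2.330
pH = 5.84 + (+2.330) = 8.17

pH = 8.17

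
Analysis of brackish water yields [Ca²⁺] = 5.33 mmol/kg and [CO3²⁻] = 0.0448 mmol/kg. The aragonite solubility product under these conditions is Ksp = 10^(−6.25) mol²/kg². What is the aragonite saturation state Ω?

Ksp = 10^(−6.25) = 5.623×10^-7
Ω = [Ca²⁺][CO3²⁻]/Ksp = (5.33×10^-3)(0.0448×10^-3) / 5.623×10^-7 = 0.425

Ω = 0.425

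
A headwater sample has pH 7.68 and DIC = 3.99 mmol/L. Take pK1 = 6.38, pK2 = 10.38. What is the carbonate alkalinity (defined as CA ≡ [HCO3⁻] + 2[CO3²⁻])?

CA = 3.81 mmol/L

CA = [HCO3⁻] + 2[CO3²⁻] = (α₁ + 2α₂)·DIC
At pH 7.68: [H⁺]/K1 = 10^-1.30 = 0.050119, K2/[H⁺] = 10^-2.70 = 0.0019953
α₁ = 1/(1 + 0.050119 + 0.0019953) = 1/1.0521 = 0.9505; α₂ = α₁·K2/[H⁺] = 0.001896
α₁ + 2α₂ = 0.9543
CA = 0.9543 × 3.99 = 3.81 mmol/L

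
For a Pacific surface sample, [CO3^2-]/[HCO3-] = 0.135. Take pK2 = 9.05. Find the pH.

pH = 8.18

From K2 = [H⁺][CO3^2-]/[HCO3-]:  pH = pK2 + log₁₀([CO3^2-]/[HCO3-])
log₁₀(0.135) = -0.870
pH = 9.05 + (-0.870) = 8.18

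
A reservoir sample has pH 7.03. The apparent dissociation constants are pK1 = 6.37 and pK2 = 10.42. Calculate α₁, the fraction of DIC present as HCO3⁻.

α₁ = 1 / (1 + [H⁺]/K1 + K2/[H⁺]) = 1 / (1 + 10^-0.66 + 10^-3.39)
   = 1 / (1 + 0.21878 + 0.00040738) = 1/1.2192 = 0.8202

α₁ = 0.820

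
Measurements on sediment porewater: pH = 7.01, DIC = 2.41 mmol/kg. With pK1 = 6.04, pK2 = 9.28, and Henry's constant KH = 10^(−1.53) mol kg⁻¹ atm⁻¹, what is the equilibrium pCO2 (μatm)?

pCO2 = 7870 μatm

α₀ = 1 / (1 + K1/[H⁺] + K1K2/[H⁺]²) = 1 / (1 + 10^+0.97 + 10^-1.30)
   = 1 / (1 + 9.3325 + 0.050119) = 1/10.383 = 0.09631
[CO2*] = α₀ × DIC = 0.09631 × 2.41 = 0.2321 mmol/kg
pCO2 = [CO2*]/KH = 2.321×10^-4 / 2.951×10^-2 = 7870 μatm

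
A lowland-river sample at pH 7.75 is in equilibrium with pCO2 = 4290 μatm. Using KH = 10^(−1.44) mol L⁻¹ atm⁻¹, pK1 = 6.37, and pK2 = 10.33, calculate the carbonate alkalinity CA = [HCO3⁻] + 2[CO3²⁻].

[CO2*] = KH · pCO2 = 10^(−1.44) × 4290×10^-6 = 1.558×10^-4 mol/L
α₀ = 1/(1 + K1/[H⁺] + K1K2/[H⁺]²) = 1/(1 + 10^+1.38 + 10^-1.20) = 0.03992
DIC = [CO2*]/α₀ = 1.558×10^-4 / 0.03992 = 3.902 mmol/L
CA = (α₁ + 2α₂)·DIC = (0.9576 + 2×0.002519) × 3.902 = 3.76 mmol/L

CA = 3.76 mmol/L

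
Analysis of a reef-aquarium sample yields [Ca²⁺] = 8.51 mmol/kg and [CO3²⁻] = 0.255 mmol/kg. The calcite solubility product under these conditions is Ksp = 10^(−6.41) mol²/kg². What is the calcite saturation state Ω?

Ksp = 10^(−6.41) = 3.890×10^-7
Ω = [Ca²⁺][CO3²⁻]/Ksp = (8.51×10^-3)(0.255×10^-3) / 3.890×10^-7 = 5.58

Ω = 5.58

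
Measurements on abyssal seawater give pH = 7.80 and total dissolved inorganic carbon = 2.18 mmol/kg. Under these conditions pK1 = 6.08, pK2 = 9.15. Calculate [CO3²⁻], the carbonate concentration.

α₂ = 1 / (1 + [H⁺]/K2 + [H⁺]²/(K1K2)) = 1 / (1 + 10^+1.35 + 10^-0.37)
   = 1 / (1 + 22.387 + 0.42658) = 1/23.814 = 0.04199
[CO3²⁻] = α₂ × DIC = 0.04199 × 2.18 = 0.0915 mmol/kg

[CO3²⁻] = 0.0915 mmol/kg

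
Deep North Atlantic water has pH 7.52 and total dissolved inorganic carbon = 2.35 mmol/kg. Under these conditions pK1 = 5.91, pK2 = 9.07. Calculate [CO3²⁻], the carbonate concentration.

α₂ = 1 / (1 + [H⁺]/K2 + [H⁺]²/(K1K2)) = 1 / (1 + 10^+1.55 + 10^-0.06)
   = 1 / (1 + 35.481 + 0.87096) = 1/37.352 = 0.02677
[CO3²⁻] = α₂ × DIC = 0.02677 × 2.35 = 0.0629 mmol/kg

[CO3²⁻] = 0.0629 mmol/kg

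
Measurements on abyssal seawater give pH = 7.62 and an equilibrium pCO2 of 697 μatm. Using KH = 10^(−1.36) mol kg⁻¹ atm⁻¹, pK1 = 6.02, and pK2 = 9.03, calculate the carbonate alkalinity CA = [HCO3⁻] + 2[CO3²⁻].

[CO2*] = KH · pCO2 = 10^(−1.36) × 697×10^-6 = 3.043×10^-5 mol/kg
α₀ = 1/(1 + K1/[H⁺] + K1K2/[H⁺]²) = 1/(1 + 10^+1.60 + 10^+0.19) = 0.02361
DIC = [CO2*]/α₀ = 3.043×10^-5 / 0.02361 = 1.289 mmol/kg
CA = (α₁ + 2α₂)·DIC = (0.9398 + 2×0.03656) × 1.289 = 1.31 mmol/kg

CA = 1.31 mmol/kg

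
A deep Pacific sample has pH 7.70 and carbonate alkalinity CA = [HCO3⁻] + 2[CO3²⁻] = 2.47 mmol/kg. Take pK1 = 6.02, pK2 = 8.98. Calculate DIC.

CA = [HCO3⁻] + 2[CO3²⁻] = (α₁ + 2α₂)·DIC
At pH 7.70: [H⁺]/K1 = 10^-1.68 = 0.020893, K2/[H⁺] = 10^-1.28 = 0.052481
α₁ = 1/(1 + 0.020893 + 0.052481) = 1/1.0734 = 0.9316; α₂ = α₁·K2/[H⁺] = 0.04889
α₁ + 2α₂ = 1.0294
DIC = CA / (α₁ + 2α₂) = 2.47 / 1.0294 = 2.40 mmol/kg

DIC = 2.40 mmol/kg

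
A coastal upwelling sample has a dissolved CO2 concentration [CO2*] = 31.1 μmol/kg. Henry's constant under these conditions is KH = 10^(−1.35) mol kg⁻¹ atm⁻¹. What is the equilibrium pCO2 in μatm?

pCO2 = 696 μatm

KH = 10^(−1.35) = 4.467×10^-2 mol kg⁻¹ atm⁻¹
pCO2 = [CO2*]/KH = 31.1×10^-6 / 4.467×10^-2 = 6.96×10^-4 atm = 696 μatm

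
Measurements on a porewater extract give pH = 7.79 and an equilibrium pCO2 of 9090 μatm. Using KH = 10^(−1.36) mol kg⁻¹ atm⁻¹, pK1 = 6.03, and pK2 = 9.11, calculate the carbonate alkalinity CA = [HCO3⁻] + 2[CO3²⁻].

[CO2*] = KH · pCO2 = 10^(−1.36) × 9090×10^-6 = 3.968×10^-4 mol/kg
α₀ = 1/(1 + K1/[H⁺] + K1K2/[H⁺]²) = 1/(1 + 10^+1.76 + 10^+0.44) = 0.01631
DIC = [CO2*]/α₀ = 3.968×10^-4 / 0.01631 = 24.32 mmol/kg
CA = (α₁ + 2α₂)·DIC = (0.9388 + 2×0.04493) × 24.32 = 25.0 mmol/kg

CA = 25.0 mmol/kg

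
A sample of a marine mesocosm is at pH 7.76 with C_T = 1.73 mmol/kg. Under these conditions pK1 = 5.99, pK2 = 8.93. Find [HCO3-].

[HCO3⁻] = 1.60 mmol/kg

α₁ = 1 / (1 + [H⁺]/K1 + K2/[H⁺]) = 1 / (1 + 10^-1.77 + 10^-1.17)
   = 1 / (1 + 0.016982 + 0.067608) = 1/1.0846 = 0.9220
[HCO3⁻] = α₁ × DIC = 0.9220 × 1.73 = 1.60 mmol/kg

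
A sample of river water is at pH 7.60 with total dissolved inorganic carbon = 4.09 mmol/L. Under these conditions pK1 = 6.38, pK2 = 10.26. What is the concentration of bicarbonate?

[HCO3⁻] = 3.85 mmol/L

α₁ = 1 / (1 + [H⁺]/K1 + K2/[H⁺]) = 1 / (1 + 10^-1.22 + 10^-2.66)
   = 1 / (1 + 0.060256 + 0.0021878) = 1/1.0624 = 0.9412
[HCO3⁻] = α₁ × DIC = 0.9412 × 4.09 = 3.85 mmol/L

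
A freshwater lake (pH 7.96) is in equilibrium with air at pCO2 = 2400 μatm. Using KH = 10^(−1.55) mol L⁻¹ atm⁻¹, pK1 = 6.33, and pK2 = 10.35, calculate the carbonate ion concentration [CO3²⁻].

[CO2*] = KH · pCO2 = 10^(−1.55) × 2400×10^-6 = 6.764×10^-5 mol/L
α₀ = 1/(1 + K1/[H⁺] + K1K2/[H⁺]²) = 1/(1 + 10^+1.63 + 10^-0.76) = 0.02281
DIC = [CO2*]/α₀ = 6.764×10^-5 / 0.02281 = 2.965 mmol/L
[CO3²⁻] = α₂·DIC; α₂ = 0.003965, so [CO3²⁻] = 0.003965 × 2.965 = 0.0118 mmol/L = 11.8 μmol/L

[CO3²⁻] = 11.8 μmol/L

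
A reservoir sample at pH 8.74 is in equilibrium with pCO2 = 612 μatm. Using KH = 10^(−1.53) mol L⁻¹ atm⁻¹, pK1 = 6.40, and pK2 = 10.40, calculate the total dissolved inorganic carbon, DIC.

DIC = 4.06 mmol/L

[CO2*] = KH · pCO2 = 10^(−1.53) × 612×10^-6 = 1.806×10^-5 mol/L
α₀ = 1/(1 + K1/[H⁺] + K1K2/[H⁺]²) = 1/(1 + 10^+2.34 + 10^+0.68) = 0.004453
DIC = [CO2*]/α₀ = 1.806×10^-5 / 0.004453 = 4.06 mmol/L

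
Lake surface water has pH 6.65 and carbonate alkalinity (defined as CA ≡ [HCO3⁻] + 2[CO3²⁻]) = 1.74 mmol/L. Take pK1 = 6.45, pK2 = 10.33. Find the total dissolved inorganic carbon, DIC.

DIC = 2.84 mmol/L

CA = [HCO3⁻] + 2[CO3²⁻] = (α₁ + 2α₂)·DIC
At pH 6.65: [H⁺]/K1 = 10^-0.20 = 0.63096, K2/[H⁺] = 10^-3.68 = 0.00020893
α₁ = 1/(1 + 0.63096 + 0.00020893) = 1/1.6312 = 0.6131; α₂ = α₁·K2/[H⁺] = 0.0001281
α₁ + 2α₂ = 0.6133
DIC = CA / (α₁ + 2α₂) = 1.74 / 0.6133 = 2.84 mmol/L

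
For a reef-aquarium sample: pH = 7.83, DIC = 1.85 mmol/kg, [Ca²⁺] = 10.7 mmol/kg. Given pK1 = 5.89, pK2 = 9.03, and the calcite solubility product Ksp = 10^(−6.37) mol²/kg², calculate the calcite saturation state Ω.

Ω = 2.72

α₂ = 1 / (1 + [H⁺]/K2 + [H⁺]²/(K1K2)) = 1 / (1 + 10^+1.20 + 10^-0.74)
   = 1 / (1 + 15.849 + 0.18197) = 1/17.031 = 0.05872
[CO3²⁻] = α₂ × DIC = 0.05872 × 1.85 = 0.1086 mmol/kg
Ksp = 10^(−6.37) = 4.266×10^-7
Ω = [Ca²⁺][CO3²⁻]/Ksp = (10.7×10^-3)(1.086×10^-4) / 4.266×10^-7 = 2.72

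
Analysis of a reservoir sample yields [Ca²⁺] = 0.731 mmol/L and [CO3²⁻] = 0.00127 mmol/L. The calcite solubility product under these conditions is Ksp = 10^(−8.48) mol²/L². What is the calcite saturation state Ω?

Ω = 0.280

Ksp = 10^(−8.48) = 3.311×10^-9
Ω = [Ca²⁺][CO3²⁻]/Ksp = (0.731×10^-3)(0.00127×10^-3) / 3.311×10^-9 = 0.280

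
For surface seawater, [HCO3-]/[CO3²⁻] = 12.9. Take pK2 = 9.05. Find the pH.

pH = 7.94

From K2 = [H⁺][CO3²⁻]/[HCO3-]:  pH = pK2 − log₁₀([HCO3-]/[CO3²⁻])
log₁₀(12.9) = +1.111
pH = 9.05 − (+1.111) = 7.94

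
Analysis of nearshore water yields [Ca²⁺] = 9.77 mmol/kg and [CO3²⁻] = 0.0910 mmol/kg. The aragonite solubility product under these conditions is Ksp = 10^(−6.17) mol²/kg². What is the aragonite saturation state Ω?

Ω = 1.32

Ksp = 10^(−6.17) = 6.761×10^-7
Ω = [Ca²⁺][CO3²⁻]/Ksp = (9.77×10^-3)(0.0910×10^-3) / 6.761×10^-7 = 1.32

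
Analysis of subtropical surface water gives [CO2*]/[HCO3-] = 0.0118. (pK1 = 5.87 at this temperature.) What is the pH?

From K1 = [H⁺][HCO3-]/[CO2*]:  pH = pK1 − log₁₀([CO2*]/[HCO3-])
log₁₀(0.0118) = -1.928
pH = 5.87 − (-1.928) = 7.80

pH = 7.80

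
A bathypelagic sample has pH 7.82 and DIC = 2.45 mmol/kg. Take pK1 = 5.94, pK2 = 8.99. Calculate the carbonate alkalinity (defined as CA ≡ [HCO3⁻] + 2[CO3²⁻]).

CA = 2.57 mmol/kg

CA = [HCO3⁻] + 2[CO3²⁻] = (α₁ + 2α₂)·DIC
At pH 7.82: [H⁺]/K1 = 10^-1.88 = 0.013183, K2/[H⁺] = 10^-1.17 = 0.067608
α₁ = 1/(1 + 0.013183 + 0.067608) = 1/1.0808 = 0.9252; α₂ = α₁·K2/[H⁺] = 0.06255
α₁ + 2α₂ = 1.0504
CA = 1.0504 × 2.45 = 2.57 mmol/kg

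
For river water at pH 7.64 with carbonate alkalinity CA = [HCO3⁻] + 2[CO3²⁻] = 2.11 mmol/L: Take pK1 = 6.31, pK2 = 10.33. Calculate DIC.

CA = [HCO3⁻] + 2[CO3²⁻] = (α₁ + 2α₂)·DIC
At pH 7.64: [H⁺]/K1 = 10^-1.33 = 0.046774, K2/[H⁺] = 10^-2.69 = 0.0020417
α₁ = 1/(1 + 0.046774 + 0.0020417) = 1/1.0488 = 0.9535; α₂ = α₁·K2/[H⁺] = 0.001947
α₁ + 2α₂ = 0.9574
DIC = CA / (α₁ + 2α₂) = 2.11 / 0.9574 = 2.20 mmol/L

DIC = 2.20 mmol/L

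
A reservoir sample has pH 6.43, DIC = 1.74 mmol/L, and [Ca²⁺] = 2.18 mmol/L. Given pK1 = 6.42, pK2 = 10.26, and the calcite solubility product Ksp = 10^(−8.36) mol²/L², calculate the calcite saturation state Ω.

α₂ = 1 / (1 + [H⁺]/K2 + [H⁺]²/(K1K2)) = 1 / (1 + 10^+3.83 + 10^+3.82)
   = 1 / (1 + 6760.8 + 6606.9) = 1/1.3369×10^4 = 7.480×10^-5
[CO3²⁻] = α₂ × DIC = 7.480×10^-5 × 1.74 = 0.0001302 mmol/L = 0.1302 μmol/L
Ksp = 10^(−8.36) = 4.365×10^-9
Ω = [Ca²⁺][CO3²⁻]/Ksp = (2.18×10^-3)(1.302×10^-7) / 4.365×10^-9 = 0.0650

Ω = 0.0650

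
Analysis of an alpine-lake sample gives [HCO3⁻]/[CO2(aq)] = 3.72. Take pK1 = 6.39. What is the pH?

From K1 = [H⁺][HCO3⁻]/[CO2(aq)]:  pH = pK1 + log₁₀([HCO3⁻]/[CO2(aq)])
log₁₀(3.72) = +0.571
pH = 6.39 + (+0.571) = 6.96

pH = 6.96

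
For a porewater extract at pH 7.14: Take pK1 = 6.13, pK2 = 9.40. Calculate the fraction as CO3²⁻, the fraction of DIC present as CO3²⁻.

α₂ = 1 / (1 + [H⁺]/K2 + [H⁺]²/(K1K2)) = 1 / (1 + 10^+2.26 + 10^+1.25)
   = 1 / (1 + 181.97 + 17.783) = 1/200.75 = 0.004981

α₂ = 0.00498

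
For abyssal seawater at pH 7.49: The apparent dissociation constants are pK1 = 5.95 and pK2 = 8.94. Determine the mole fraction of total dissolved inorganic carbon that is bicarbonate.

α₁ = 1 / (1 + [H⁺]/K1 + K2/[H⁺]) = 1 / (1 + 10^-1.54 + 10^-1.45)
   = 1 / (1 + 0.028840 + 0.035481) = 1/1.0643 = 0.9396

α₁ = 0.940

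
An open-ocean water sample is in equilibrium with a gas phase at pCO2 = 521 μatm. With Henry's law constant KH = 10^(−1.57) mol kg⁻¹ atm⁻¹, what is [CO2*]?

KH = 10^(−1.57) = 2.692×10^-2 mol kg⁻¹ atm⁻¹
[CO2*] = KH · pCO2 = 2.692×10^-2 × 521×10^-6 atm = 1.40×10^-5 mol/kg

[CO2*] = 14.0 μmol/kg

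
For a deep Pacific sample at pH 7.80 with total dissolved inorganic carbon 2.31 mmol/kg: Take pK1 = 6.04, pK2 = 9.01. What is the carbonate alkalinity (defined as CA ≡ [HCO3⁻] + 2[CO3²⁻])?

CA = 2.40 mmol/kg

CA = [HCO3⁻] + 2[CO3²⁻] = (α₁ + 2α₂)·DIC
At pH 7.80: [H⁺]/K1 = 10^-1.76 = 0.017378, K2/[H⁺] = 10^-1.21 = 0.061660
α₁ = 1/(1 + 0.017378 + 0.061660) = 1/1.0790 = 0.9268; α₂ = α₁·K2/[H⁺] = 0.05714
α₁ + 2α₂ = 1.0410
CA = 1.0410 × 2.31 = 2.40 mmol/kg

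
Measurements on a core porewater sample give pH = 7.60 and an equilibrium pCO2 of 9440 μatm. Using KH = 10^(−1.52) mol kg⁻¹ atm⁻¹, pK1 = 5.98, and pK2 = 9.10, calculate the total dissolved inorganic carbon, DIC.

[CO2*] = KH · pCO2 = 10^(−1.52) × 9440×10^-6 = 2.851×10^-4 mol/kg
α₀ = 1/(1 + K1/[H⁺] + K1K2/[H⁺]²) = 1/(1 + 10^+1.62 + 10^+0.12) = 0.02272
DIC = [CO2*]/α₀ = 2.851×10^-4 / 0.02272 = 12.5 mmol/kg

DIC = 12.5 mmol/kg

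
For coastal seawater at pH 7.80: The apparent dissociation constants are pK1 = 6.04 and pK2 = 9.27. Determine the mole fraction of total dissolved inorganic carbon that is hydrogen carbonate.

α₁ = 1 / (1 + [H⁺]/K1 + K2/[H⁺]) = 1 / (1 + 10^-1.76 + 10^-1.47)
   = 1 / (1 + 0.017378 + 0.033884) = 1/1.0513 = 0.9512

α₁ = 0.951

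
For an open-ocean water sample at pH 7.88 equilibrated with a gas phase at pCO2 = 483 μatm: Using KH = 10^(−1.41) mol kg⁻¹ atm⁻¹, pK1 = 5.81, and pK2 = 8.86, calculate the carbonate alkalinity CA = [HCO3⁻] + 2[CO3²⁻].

[CO2*] = KH · pCO2 = 10^(−1.41) × 483×10^-6 = 1.879×10^-5 mol/kg
α₀ = 1/(1 + K1/[H⁺] + K1K2/[H⁺]²) = 1/(1 + 10^+2.07 + 10^+1.09) = 0.007646
DIC = [CO2*]/α₀ = 1.879×10^-5 / 0.007646 = 2.458 mmol/kg
CA = (α₁ + 2α₂)·DIC = (0.8983 + 2×0.09406) × 2.458 = 2.67 mmol/kg

CA = 2.67 mmol/kg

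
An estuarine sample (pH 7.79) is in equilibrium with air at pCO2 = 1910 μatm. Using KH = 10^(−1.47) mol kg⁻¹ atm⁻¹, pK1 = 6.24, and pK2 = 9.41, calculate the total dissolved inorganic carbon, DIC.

DIC = 2.42 mmol/kg

[CO2*] = KH · pCO2 = 10^(−1.47) × 1910×10^-6 = 6.472×10^-5 mol/kg
α₀ = 1/(1 + K1/[H⁺] + K1K2/[H⁺]²) = 1/(1 + 10^+1.55 + 10^-0.07) = 0.02679
DIC = [CO2*]/α₀ = 6.472×10^-5 / 0.02679 = 2.42 mmol/kg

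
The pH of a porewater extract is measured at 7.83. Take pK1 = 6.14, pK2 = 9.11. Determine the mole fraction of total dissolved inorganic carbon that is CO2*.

α₀ = 0.0190

α₀ = 1 / (1 + K1/[H⁺] + K1K2/[H⁺]²) = 1 / (1 + 10^+1.69 + 10^+0.41)
   = 1 / (1 + 48.978 + 2.5704) = 1/52.548 = 0.01903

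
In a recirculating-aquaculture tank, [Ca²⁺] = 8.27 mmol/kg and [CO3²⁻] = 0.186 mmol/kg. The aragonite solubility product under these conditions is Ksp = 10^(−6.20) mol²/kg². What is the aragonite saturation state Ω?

Ksp = 10^(−6.20) = 6.310×10^-7
Ω = [Ca²⁺][CO3²⁻]/Ksp = (8.27×10^-3)(0.186×10^-3) / 6.310×10^-7 = 2.44

Ω = 2.44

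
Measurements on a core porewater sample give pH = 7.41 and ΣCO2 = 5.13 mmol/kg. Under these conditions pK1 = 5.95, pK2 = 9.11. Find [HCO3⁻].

[HCO3⁻] = 4.86 mmol/kg

α₁ = 1 / (1 + [H⁺]/K1 + K2/[H⁺]) = 1 / (1 + 10^-1.46 + 10^-1.70)
   = 1 / (1 + 0.034674 + 0.019953) = 1/1.0546 = 0.9482
[HCO3⁻] = α₁ × DIC = 0.9482 × 5.13 = 4.86 mmol/kg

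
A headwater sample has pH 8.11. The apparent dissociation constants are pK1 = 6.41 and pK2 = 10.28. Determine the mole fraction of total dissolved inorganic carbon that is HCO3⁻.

α₁ = 0.974

α₁ = 1 / (1 + [H⁺]/K1 + K2/[H⁺]) = 1 / (1 + 10^-1.70 + 10^-2.17)
   = 1 / (1 + 0.019953 + 0.0067608) = 1/1.0267 = 0.9740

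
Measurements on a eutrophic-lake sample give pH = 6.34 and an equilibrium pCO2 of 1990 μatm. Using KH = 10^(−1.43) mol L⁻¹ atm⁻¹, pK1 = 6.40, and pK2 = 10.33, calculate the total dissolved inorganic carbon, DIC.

[CO2*] = KH · pCO2 = 10^(−1.43) × 1990×10^-6 = 7.394×10^-5 mol/L
α₀ = 1/(1 + K1/[H⁺] + K1K2/[H⁺]²) = 1/(1 + 10^-0.06 + 10^-4.05) = 0.5345
DIC = [CO2*]/α₀ = 7.394×10^-5 / 0.5345 = 0.138 mmol/L

DIC = 0.138 mmol/L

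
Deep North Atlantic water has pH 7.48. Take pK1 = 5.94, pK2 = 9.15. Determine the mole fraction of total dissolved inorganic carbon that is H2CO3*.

α₀ = 1 / (1 + K1/[H⁺] + K1K2/[H⁺]²) = 1 / (1 + 10^+1.54 + 10^-0.13)
   = 1 / (1 + 34.674 + 0.74131) = 1/36.415 = 0.02746

α₀ = 0.0275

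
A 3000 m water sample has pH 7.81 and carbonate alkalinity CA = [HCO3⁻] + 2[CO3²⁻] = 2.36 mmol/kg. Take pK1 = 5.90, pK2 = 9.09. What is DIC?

CA = [HCO3⁻] + 2[CO3²⁻] = (α₁ + 2α₂)·DIC
At pH 7.81: [H⁺]/K1 = 10^-1.91 = 0.012303, K2/[H⁺] = 10^-1.28 = 0.052481
α₁ = 1/(1 + 0.012303 + 0.052481) = 1/1.0648 = 0.9392; α₂ = α₁·K2/[H⁺] = 0.04929
α₁ + 2α₂ = 1.0377
DIC = CA / (α₁ + 2α₂) = 2.36 / 1.0377 = 2.27 mmol/kg

DIC = 2.27 mmol/kg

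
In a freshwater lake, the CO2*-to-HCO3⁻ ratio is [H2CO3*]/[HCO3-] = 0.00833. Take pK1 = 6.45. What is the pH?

From K1 = [H⁺][HCO3-]/[H2CO3*]:  pH = pK1 − log₁₀([H2CO3*]/[HCO3-])
log₁₀(0.00833) = -2.079
pH = 6.45 − (-2.079) = 8.53

pH = 8.53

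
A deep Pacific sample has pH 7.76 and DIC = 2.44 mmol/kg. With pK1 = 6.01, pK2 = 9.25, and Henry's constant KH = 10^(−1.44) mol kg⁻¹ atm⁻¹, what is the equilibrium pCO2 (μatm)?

α₀ = 1 / (1 + K1/[H⁺] + K1K2/[H⁺]²) = 1 / (1 + 10^+1.75 + 10^+0.26)
   = 1 / (1 + 56.234 + 1.8197) = 1/59.054 = 0.01693
[CO2*] = α₀ × DIC = 0.01693 × 2.44 = 0.04132 mmol/kg
pCO2 = [CO2*]/KH = 4.132×10^-5 / 3.631×10^-2 = 1140 μatm

pCO2 = 1140 μatm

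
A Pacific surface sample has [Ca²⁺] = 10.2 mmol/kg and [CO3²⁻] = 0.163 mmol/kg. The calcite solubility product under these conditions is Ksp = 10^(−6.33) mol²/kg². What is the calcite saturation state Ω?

Ksp = 10^(−6.33) = 4.677×10^-7
Ω = [Ca²⁺][CO3²⁻]/Ksp = (10.2×10^-3)(0.163×10^-3) / 4.677×10^-7 = 3.55

Ω = 3.55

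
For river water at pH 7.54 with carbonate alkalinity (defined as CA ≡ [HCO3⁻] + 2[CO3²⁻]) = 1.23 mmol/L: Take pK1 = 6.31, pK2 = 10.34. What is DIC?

CA = [HCO3⁻] + 2[CO3²⁻] = (α₁ + 2α₂)·DIC
At pH 7.54: [H⁺]/K1 = 10^-1.23 = 0.058884, K2/[H⁺] = 10^-2.80 = 0.0015849
α₁ = 1/(1 + 0.058884 + 0.0015849) = 1/1.0605 = 0.9430; α₂ = α₁·K2/[H⁺] = 0.001495
α₁ + 2α₂ = 0.9460
DIC = CA / (α₁ + 2α₂) = 1.23 / 0.9460 = 1.30 mmol/L

DIC = 1.30 mmol/L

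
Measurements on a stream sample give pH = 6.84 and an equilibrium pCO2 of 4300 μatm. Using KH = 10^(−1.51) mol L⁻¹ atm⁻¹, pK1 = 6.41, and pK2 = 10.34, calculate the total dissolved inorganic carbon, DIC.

[CO2*] = KH · pCO2 = 10^(−1.51) × 4300×10^-6 = 1.329×10^-4 mol/L
α₀ = 1/(1 + K1/[H⁺] + K1K2/[H⁺]²) = 1/(1 + 10^+0.43 + 10^-3.07) = 0.2708
DIC = [CO2*]/α₀ = 1.329×10^-4 / 0.2708 = 0.491 mmol/L

DIC = 0.491 mmol/L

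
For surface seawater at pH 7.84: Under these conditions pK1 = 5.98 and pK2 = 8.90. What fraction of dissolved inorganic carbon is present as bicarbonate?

α₁ = 1 / (1 + [H⁺]/K1 + K2/[H⁺]) = 1 / (1 + 10^-1.86 + 10^-1.06)
   = 1 / (1 + 0.013804 + 0.087096) = 1/1.1009 = 0.9083

α₁ = 0.908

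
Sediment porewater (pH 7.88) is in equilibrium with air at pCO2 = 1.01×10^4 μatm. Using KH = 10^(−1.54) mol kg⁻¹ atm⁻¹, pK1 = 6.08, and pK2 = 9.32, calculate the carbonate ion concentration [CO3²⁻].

[CO3²⁻] = 0.667 mmol/kg

[CO2*] = KH · pCO2 = 10^(−1.54) × 1.01×10^4×10^-6 = 2.913×10^-4 mol/kg
α₀ = 1/(1 + K1/[H⁺] + K1K2/[H⁺]²) = 1/(1 + 10^+1.80 + 10^+0.36) = 0.01506
DIC = [CO2*]/α₀ = 2.913×10^-4 / 0.01506 = 19.34 mmol/kg
[CO3²⁻] = α₂·DIC; α₂ = 0.03451, so [CO3²⁻] = 0.03451 × 19.34 = 0.667 mmol/kg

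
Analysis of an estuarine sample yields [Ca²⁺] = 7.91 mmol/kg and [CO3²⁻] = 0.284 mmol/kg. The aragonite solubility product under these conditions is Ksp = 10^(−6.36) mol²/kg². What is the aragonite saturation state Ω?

Ω = 5.15

Ksp = 10^(−6.36) = 4.365×10^-7
Ω = [Ca²⁺][CO3²⁻]/Ksp = (7.91×10^-3)(0.284×10^-3) / 4.365×10^-7 = 5.15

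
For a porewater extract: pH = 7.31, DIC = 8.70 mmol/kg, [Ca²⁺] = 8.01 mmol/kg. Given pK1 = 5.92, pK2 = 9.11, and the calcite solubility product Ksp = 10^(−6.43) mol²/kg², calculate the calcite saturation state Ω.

Ω = 2.81

α₂ = 1 / (1 + [H⁺]/K2 + [H⁺]²/(K1K2)) = 1 / (1 + 10^+1.80 + 10^+0.41)
   = 1 / (1 + 63.096 + 2.5704) = 1/66.666 = 0.01500
[CO3²⁻] = α₂ × DIC = 0.01500 × 8.70 = 0.1305 mmol/kg
Ksp = 10^(−6.43) = 3.715×10^-7
Ω = [Ca²⁺][CO3²⁻]/Ksp = (8.01×10^-3)(1.305×10^-4) / 3.715×10^-7 = 2.81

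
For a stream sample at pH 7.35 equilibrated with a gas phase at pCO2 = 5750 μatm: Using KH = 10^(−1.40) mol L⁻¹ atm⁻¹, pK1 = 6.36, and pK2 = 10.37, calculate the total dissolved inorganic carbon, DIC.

[CO2*] = KH · pCO2 = 10^(−1.40) × 5750×10^-6 = 2.289×10^-4 mol/L
α₀ = 1/(1 + K1/[H⁺] + K1K2/[H⁺]²) = 1/(1 + 10^+0.99 + 10^-2.03) = 0.09275
DIC = [CO2*]/α₀ = 2.289×10^-4 / 0.09275 = 2.47 mmol/L

DIC = 2.47 mmol/L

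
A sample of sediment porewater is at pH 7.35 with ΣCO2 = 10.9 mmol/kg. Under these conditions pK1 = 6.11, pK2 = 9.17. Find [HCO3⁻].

α₁ = 1 / (1 + [H⁺]/K1 + K2/[H⁺]) = 1 / (1 + 10^-1.24 + 10^-1.82)
   = 1 / (1 + 0.057544 + 0.015136) = 1/1.0727 = 0.9322
[HCO3⁻] = α₁ × DIC = 0.9322 × 10.9 = 10.2 mmol/kg

[HCO3⁻] = 10.2 mmol/kg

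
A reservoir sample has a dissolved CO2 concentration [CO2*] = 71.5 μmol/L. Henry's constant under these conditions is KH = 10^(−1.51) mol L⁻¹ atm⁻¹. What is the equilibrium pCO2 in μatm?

KH = 10^(−1.51) = 3.090×10^-2 mol L⁻¹ atm⁻¹
pCO2 = [CO2*]/KH = 71.5×10^-6 / 3.090×10^-2 = 2.31×10^-3 atm = 2310 μatm

pCO2 = 2310 μatm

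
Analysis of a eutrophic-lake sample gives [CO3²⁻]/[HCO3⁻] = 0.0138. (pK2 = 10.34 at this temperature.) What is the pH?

pH = 8.48

From K2 = [H⁺][CO3²⁻]/[HCO3⁻]:  pH = pK2 + log₁₀([CO3²⁻]/[HCO3⁻])
log₁₀(0.0138) = -1.860
pH = 10.34 + (-1.860) = 8.48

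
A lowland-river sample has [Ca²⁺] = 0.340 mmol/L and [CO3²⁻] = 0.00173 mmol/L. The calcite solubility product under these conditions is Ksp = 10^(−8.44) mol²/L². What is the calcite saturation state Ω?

Ksp = 10^(−8.44) = 3.631×10^-9
Ω = [Ca²⁺][CO3²⁻]/Ksp = (0.340×10^-3)(0.00173×10^-3) / 3.631×10^-9 = 0.162

Ω = 0.162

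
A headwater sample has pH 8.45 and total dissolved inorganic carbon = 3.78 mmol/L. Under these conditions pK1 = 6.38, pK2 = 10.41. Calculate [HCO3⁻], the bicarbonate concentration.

[HCO3⁻] = 3.71 mmol/L

α₁ = 1 / (1 + [H⁺]/K1 + K2/[H⁺]) = 1 / (1 + 10^-2.07 + 10^-1.96)
   = 1 / (1 + 0.0085114 + 0.010965) = 1/1.0195 = 0.9809
[HCO3⁻] = α₁ × DIC = 0.9809 × 3.78 = 3.71 mmol/L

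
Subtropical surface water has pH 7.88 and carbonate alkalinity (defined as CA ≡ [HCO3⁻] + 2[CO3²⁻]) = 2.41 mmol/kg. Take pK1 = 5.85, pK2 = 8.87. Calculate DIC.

DIC = 2.22 mmol/kg

CA = [HCO3⁻] + 2[CO3²⁻] = (α₁ + 2α₂)·DIC
At pH 7.88: [H⁺]/K1 = 10^-2.03 = 0.0093325, K2/[H⁺] = 10^-0.99 = 0.10233
α₁ = 1/(1 + 0.0093325 + 0.10233) = 1/1.1117 = 0.8996; α₂ = α₁·K2/[H⁺] = 0.09205
α₁ + 2α₂ = 1.0837
DIC = CA / (α₁ + 2α₂) = 2.41 / 1.0837 = 2.22 mmol/kg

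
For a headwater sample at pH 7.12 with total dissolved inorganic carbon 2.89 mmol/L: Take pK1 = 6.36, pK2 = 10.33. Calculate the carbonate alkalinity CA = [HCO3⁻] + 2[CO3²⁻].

CA = 2.46 mmol/L

CA = [HCO3⁻] + 2[CO3²⁻] = (α₁ + 2α₂)·DIC
At pH 7.12: [H⁺]/K1 = 10^-0.76 = 0.17378, K2/[H⁺] = 10^-3.21 = 0.00061660
α₁ = 1/(1 + 0.17378 + 0.00061660) = 1/1.1744 = 0.8515; α₂ = α₁·K2/[H⁺] = 0.0005250
α₁ + 2α₂ = 0.8526
CA = 0.8526 × 2.89 = 2.46 mmol/L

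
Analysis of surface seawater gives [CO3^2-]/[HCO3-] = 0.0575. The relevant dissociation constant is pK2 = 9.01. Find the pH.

pH = 7.77

From K2 = [H⁺][CO3^2-]/[HCO3-]:  pH = pK2 + log₁₀([CO3^2-]/[HCO3-])
log₁₀(0.0575) = -1.240
pH = 9.01 + (-1.240) = 7.77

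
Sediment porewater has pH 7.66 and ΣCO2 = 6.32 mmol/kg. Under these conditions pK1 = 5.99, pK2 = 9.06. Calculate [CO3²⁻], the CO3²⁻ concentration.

α₂ = 1 / (1 + [H⁺]/K2 + [H⁺]²/(K1K2)) = 1 / (1 + 10^+1.40 + 10^-0.27)
   = 1 / (1 + 25.119 + 0.53703) = 1/26.656 = 0.03752
[CO3²⁻] = α₂ × DIC = 0.03752 × 6.32 = 0.237 mmol/kg

[CO3²⁻] = 0.237 mmol/kg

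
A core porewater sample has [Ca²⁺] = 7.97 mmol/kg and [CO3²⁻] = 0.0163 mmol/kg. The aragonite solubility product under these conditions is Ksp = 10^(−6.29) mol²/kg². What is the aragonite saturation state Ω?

Ω = 0.253

Ksp = 10^(−6.29) = 5.129×10^-7
Ω = [Ca²⁺][CO3²⁻]/Ksp = (7.97×10^-3)(0.0163×10^-3) / 5.129×10^-7 = 0.253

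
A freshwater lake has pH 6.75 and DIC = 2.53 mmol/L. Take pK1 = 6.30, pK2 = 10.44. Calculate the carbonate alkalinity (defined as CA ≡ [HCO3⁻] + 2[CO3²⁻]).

CA = 1.87 mmol/L

CA = [HCO3⁻] + 2[CO3²⁻] = (α₁ + 2α₂)·DIC
At pH 6.75: [H⁺]/K1 = 10^-0.45 = 0.35481, K2/[H⁺] = 10^-3.69 = 0.00020417
α₁ = 1/(1 + 0.35481 + 0.00020417) = 1/1.3550 = 0.7380; α₂ = α₁·K2/[H⁺] = 0.0001507
α₁ + 2α₂ = 0.7383
CA = 0.7383 × 2.53 = 1.87 mmol/L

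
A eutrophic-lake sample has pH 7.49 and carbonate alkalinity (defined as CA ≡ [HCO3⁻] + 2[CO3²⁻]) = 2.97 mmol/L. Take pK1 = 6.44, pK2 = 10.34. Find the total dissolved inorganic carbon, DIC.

DIC = 3.23 mmol/L

CA = [HCO3⁻] + 2[CO3²⁻] = (α₁ + 2α₂)·DIC
At pH 7.49: [H⁺]/K1 = 10^-1.05 = 0.089125, K2/[H⁺] = 10^-2.85 = 0.0014125
α₁ = 1/(1 + 0.089125 + 0.0014125) = 1/1.0905 = 0.9170; α₂ = α₁·K2/[H⁺] = 0.001295
α₁ + 2α₂ = 0.9196
DIC = CA / (α₁ + 2α₂) = 2.97 / 0.9196 = 3.23 mmol/L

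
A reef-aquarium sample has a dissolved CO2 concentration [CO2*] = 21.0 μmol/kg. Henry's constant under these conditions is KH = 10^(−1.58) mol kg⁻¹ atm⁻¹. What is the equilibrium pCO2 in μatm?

pCO2 = 798 μatm

KH = 10^(−1.58) = 2.630×10^-2 mol kg⁻¹ atm⁻¹
pCO2 = [CO2*]/KH = 21.0×10^-6 / 2.630×10^-2 = 7.98×10^-4 atm = 798 μatm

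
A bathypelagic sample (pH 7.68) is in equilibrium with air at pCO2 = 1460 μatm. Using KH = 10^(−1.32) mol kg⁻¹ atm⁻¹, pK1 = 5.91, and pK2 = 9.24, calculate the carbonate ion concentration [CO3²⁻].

[CO2*] = KH · pCO2 = 10^(−1.32) × 1460×10^-6 = 6.988×10^-5 mol/kg
α₀ = 1/(1 + K1/[H⁺] + K1K2/[H⁺]²) = 1/(1 + 10^+1.77 + 10^+0.21) = 0.01626
DIC = [CO2*]/α₀ = 6.988×10^-5 / 0.01626 = 4.298 mmol/kg
[CO3²⁻] = α₂·DIC; α₂ = 0.02637, so [CO3²⁻] = 0.02637 × 4.298 = 0.113 mmol/kg

[CO3²⁻] = 0.113 mmol/kg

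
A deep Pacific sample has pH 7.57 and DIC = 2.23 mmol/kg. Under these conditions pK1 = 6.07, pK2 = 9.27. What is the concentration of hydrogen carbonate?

[HCO3⁻] = 2.12 mmol/kg

α₁ = 1 / (1 + [H⁺]/K1 + K2/[H⁺]) = 1 / (1 + 10^-1.50 + 10^-1.70)
   = 1 / (1 + 0.031623 + 0.019953) = 1/1.0516 = 0.9510
[HCO3⁻] = α₁ × DIC = 0.9510 × 2.23 = 2.12 mmol/kg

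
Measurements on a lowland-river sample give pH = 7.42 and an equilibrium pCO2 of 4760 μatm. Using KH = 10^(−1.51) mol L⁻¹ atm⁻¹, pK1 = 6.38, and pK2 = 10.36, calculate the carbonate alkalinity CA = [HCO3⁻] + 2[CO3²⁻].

CA = 1.62 mmol/L

[CO2*] = KH · pCO2 = 10^(−1.51) × 4760×10^-6 = 1.471×10^-4 mol/L
α₀ = 1/(1 + K1/[H⁺] + K1K2/[H⁺]²) = 1/(1 + 10^+1.04 + 10^-1.90) = 0.08349
DIC = [CO2*]/α₀ = 1.471×10^-4 / 0.08349 = 1.762 mmol/L
CA = (α₁ + 2α₂)·DIC = (0.9155 + 2×0.001051) × 1.762 = 1.62 mmol/L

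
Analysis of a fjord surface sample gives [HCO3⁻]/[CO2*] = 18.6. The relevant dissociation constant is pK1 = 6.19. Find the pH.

From K1 = [H⁺][HCO3⁻]/[CO2*]:  pH = pK1 + log₁₀([HCO3⁻]/[CO2*])
log₁₀(18.6) = +1.270
pH = 6.19 + (+1.270) = 7.46

pH = 7.46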